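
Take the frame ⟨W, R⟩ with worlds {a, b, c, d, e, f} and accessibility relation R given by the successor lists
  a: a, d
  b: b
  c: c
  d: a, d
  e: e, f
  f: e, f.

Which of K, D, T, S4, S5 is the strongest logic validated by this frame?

S5

Serial (axiom D): yes — every world has a successor (e.g. a R a).
Reflexive (axiom T): yes — every world is R-related to itself.
Transitive (axiom 4): yes — every two-step R-path is closed by a direct edge.
Euclidean (axiom 5): yes — any two successors of a common world are R-related.
So F validates K, D, T, S4, S5. The strongest is S5.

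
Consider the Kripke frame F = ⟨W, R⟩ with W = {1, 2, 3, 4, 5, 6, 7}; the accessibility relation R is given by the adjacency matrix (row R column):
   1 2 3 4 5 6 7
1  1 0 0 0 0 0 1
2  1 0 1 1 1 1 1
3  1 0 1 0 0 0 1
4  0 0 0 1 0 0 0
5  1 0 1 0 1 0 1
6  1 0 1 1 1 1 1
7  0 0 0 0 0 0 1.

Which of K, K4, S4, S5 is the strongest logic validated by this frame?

Transitive (axiom 4): yes — every two-step R-path is closed by a direct edge.
Reflexive (axiom T): no — 2 is not related to itself.
Euclidean (axiom 5): no — 2 R 1 and 2 R 3, but not 1 R 3.
So F validates K, K4; S4 would additionally require R to be reflexive. The strongest is K4.

K4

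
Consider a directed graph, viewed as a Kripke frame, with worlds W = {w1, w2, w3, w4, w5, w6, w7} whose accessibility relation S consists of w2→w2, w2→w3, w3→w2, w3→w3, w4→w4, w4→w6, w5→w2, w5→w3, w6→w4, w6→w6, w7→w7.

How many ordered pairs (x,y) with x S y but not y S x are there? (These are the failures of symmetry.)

Enumerating: (w5,w2), (w5,w3).

2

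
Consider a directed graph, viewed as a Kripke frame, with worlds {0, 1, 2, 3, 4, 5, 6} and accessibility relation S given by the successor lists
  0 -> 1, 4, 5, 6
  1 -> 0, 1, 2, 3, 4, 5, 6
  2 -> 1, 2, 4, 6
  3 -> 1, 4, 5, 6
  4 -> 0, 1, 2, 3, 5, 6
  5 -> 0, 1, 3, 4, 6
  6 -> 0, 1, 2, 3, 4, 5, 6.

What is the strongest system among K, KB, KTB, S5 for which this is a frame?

KB

Symmetric (axiom B): yes — every pair in S has its reverse in S.
Reflexive (axiom T): no — 0 is not related to itself.
Euclidean (axiom 5): no — 1 S 0 and 1 S 2, but not 0 S 2.
So F validates K, KB; KTB would additionally require S to be reflexive. The strongest is KB.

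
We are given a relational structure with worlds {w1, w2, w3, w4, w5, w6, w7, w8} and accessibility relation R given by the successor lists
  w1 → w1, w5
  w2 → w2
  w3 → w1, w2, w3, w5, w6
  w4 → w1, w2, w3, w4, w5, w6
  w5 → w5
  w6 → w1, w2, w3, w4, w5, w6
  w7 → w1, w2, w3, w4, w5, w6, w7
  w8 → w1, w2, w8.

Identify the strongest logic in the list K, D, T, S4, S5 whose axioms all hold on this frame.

Serial (axiom D): yes — every world has a successor (e.g. w1 R w1).
Reflexive (axiom T): yes — every world is R-related to itself.
Transitive (axiom 4): no — w3 R w6 and w6 R w4, but not w3 R w4.
Euclidean (axiom 5): no — w3 R w1 and w3 R w2, but not w1 R w2.
So F validates K, D, T; S4 would additionally require R to be transitive. The strongest is T.

T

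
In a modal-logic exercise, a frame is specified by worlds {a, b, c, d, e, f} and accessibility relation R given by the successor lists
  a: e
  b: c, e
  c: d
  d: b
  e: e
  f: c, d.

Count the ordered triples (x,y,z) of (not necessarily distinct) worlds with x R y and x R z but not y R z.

Enumerating: (b,c,c), (b,c,e), (b,e,c), (c,d,d), (d,b,b), (f,c,c), (f,d,c), (f,d,d).

8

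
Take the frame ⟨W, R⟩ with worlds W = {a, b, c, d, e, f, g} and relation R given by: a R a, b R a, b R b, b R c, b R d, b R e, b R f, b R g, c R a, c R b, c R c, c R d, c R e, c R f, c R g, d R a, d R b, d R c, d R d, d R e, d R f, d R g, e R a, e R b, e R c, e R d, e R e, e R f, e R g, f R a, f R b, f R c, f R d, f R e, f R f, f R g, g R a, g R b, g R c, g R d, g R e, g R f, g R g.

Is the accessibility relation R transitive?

Transitive: yes — every two-step R-path is closed by a direct edge.

Yes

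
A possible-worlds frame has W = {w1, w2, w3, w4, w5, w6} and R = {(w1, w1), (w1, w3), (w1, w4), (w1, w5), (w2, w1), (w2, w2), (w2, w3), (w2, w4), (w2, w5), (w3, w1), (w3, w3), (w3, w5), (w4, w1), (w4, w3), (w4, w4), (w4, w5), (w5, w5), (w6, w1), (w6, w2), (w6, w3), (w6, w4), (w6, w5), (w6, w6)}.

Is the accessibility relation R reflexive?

Reflexive: yes — every world is R-related to itself.

Yes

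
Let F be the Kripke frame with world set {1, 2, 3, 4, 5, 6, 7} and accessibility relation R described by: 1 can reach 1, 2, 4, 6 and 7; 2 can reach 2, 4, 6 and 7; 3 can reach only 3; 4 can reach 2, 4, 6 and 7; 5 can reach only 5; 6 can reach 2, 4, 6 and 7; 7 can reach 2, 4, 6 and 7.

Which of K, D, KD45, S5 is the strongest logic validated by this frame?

Serial (axiom D): yes — every world has a successor (e.g. 1 R 1).
Euclidean (axiom 5): no — 1 R 2 and 1 R 1, but not 2 R 1.
Transitive (axiom 4): yes — every two-step R-path is closed by a direct edge.
Reflexive (axiom T): yes — every world is R-related to itself.
So F validates K, D; KD45 would additionally require R to be Euclidean. The strongest is D.

D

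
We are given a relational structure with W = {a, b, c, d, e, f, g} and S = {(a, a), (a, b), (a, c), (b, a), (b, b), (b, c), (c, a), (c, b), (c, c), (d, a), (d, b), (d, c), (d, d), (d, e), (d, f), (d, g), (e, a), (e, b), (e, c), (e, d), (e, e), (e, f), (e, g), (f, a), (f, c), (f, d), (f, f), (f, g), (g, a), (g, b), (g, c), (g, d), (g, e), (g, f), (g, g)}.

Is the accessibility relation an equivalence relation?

No

Reflexive: yes — every world is S-related to itself.
Symmetric: no — d S a but not a S d.
Transitive: no — f S a and a S b, but not f S b.
So S is not an equivalence relation.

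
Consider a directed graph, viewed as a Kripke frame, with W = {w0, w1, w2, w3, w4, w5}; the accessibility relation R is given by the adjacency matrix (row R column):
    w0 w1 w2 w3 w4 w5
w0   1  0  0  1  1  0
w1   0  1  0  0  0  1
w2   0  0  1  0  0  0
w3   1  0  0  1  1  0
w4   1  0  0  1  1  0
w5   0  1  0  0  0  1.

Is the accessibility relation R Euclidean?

Euclidean: yes — any two successors of a common world are R-related.

Yes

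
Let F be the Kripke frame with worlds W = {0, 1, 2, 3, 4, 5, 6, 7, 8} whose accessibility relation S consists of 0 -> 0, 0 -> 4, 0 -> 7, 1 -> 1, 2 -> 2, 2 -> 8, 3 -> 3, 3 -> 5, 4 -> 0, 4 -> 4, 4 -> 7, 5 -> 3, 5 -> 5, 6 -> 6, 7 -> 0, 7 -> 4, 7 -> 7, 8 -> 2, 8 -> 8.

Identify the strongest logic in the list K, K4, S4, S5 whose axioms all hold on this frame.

S5

Transitive (axiom 4): yes — every two-step S-path is closed by a direct edge.
Reflexive (axiom T): yes — every world is S-related to itself.
Euclidean (axiom 5): yes — any two successors of a common world are S-related.
So F validates K, K4, S4, S5. The strongest is S5.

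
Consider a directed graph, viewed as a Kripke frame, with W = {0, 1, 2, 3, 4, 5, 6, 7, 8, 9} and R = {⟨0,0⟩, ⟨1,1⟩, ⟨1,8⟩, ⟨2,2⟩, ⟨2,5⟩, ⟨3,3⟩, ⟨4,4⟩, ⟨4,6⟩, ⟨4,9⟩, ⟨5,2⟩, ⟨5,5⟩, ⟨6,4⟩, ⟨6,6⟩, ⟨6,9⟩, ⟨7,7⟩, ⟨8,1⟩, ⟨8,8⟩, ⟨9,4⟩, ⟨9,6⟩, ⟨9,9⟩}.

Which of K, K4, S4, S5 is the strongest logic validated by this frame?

S5

Transitive (axiom 4): yes — every two-step R-path is closed by a direct edge.
Reflexive (axiom T): yes — every world is R-related to itself.
Euclidean (axiom 5): yes — any two successors of a common world are R-related.
So F validates K, K4, S4, S5. The strongest is S5.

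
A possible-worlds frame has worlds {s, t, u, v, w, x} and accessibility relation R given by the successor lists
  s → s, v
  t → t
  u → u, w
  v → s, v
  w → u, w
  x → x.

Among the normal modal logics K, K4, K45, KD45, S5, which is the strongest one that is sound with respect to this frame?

Transitive (axiom 4): yes — every two-step R-path is closed by a direct edge.
Euclidean (axiom 5): yes — any two successors of a common world are R-related.
Serial (axiom D): yes — every world has a successor (e.g. s R s).
Reflexive (axiom T): yes — every world is R-related to itself.
So F validates K, K4, K45, KD45, S5. The strongest is S5.

S5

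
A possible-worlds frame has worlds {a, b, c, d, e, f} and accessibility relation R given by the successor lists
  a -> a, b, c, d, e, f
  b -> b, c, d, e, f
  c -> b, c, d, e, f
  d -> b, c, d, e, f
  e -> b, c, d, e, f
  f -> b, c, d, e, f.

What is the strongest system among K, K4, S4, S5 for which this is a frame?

S4

Transitive (axiom 4): yes — every two-step R-path is closed by a direct edge.
Reflexive (axiom T): yes — every world is R-related to itself.
Euclidean (axiom 5): no — a R b and a R a, but not b R a.
So F validates K, K4, S4; S5 would additionally require R to be Euclidean. The strongest is S4.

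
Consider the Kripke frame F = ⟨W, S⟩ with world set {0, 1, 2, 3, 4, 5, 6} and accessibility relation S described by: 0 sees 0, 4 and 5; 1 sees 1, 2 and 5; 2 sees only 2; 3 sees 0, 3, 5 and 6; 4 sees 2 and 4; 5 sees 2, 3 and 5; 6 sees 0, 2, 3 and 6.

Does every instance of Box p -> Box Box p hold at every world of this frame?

No

Axiom 4 corresponds to the accessibility relation being transitive.
Transitive: no — 0 S 4 and 4 S 2, but not 0 S 2.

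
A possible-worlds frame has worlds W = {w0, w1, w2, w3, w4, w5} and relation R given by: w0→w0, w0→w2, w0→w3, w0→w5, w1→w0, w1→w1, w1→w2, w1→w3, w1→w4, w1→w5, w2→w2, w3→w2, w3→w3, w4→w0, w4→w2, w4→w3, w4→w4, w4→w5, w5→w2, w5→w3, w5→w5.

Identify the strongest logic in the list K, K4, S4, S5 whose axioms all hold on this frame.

S4

Transitive (axiom 4): yes — every two-step R-path is closed by a direct edge.
Reflexive (axiom T): yes — every world is R-related to itself.
Euclidean (axiom 5): no — w0 R w2 and w0 R w3, but not w2 R w3.
So F validates K, K4, S4; S5 would additionally require R to be Euclidean. The strongest is S4.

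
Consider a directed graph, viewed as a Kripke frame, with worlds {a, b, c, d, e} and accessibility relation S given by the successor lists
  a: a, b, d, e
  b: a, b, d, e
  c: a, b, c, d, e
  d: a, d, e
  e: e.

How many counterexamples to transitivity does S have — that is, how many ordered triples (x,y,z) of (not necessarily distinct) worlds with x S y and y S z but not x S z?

1

Enumerating: (d,a,b).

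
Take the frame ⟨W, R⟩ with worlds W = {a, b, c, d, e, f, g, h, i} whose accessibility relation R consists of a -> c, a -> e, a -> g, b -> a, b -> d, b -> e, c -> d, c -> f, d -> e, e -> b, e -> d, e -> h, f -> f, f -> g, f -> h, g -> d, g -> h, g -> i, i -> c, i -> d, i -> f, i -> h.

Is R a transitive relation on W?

Transitive: no — a R c and c R d, but not a R d.

No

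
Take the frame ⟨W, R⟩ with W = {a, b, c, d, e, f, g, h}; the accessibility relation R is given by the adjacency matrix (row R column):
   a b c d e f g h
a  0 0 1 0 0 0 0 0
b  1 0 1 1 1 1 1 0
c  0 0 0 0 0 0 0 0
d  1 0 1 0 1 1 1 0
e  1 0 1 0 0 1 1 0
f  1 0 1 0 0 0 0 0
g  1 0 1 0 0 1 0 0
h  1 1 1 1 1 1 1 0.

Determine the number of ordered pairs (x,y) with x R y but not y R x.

Enumerating: (a,c), (b,a), (b,c), (b,d), (b,e), (b,f), (b,g), (d,a), (d,c), (d,e), (d,f), (d,g), … and 16 more.
Total: 28.

28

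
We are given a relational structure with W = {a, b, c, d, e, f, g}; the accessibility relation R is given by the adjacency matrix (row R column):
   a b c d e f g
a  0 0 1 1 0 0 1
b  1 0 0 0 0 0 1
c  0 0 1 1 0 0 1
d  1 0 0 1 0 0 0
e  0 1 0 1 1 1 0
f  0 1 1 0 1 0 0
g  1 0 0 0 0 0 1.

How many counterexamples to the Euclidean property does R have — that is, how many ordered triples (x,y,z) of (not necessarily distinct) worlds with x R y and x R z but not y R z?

Enumerating: (a,d,c), (a,d,g), (a,g,c), (a,g,d), (b,a,a), (c,d,c), (c,d,g), (c,g,c), (c,g,d), (d,a,a), (e,b,b), (e,b,d), … and 14 more.
Total: 26.

26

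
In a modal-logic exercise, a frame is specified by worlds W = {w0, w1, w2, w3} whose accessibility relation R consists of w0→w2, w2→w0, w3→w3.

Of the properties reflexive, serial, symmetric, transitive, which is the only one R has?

Reflexive: no — w0 is not related to itself.
Serial: no — w1 has no R-successor.
Symmetric: yes — every pair in R has its reverse in R.
Transitive: no — w0 R w2 and w2 R w0, but not w0 R w0.
Only symmetric holds.

symmetric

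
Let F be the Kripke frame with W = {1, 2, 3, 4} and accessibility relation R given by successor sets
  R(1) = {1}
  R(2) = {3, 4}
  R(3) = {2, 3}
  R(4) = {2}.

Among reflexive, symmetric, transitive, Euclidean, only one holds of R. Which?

Reflexive: no — 2 is not related to itself.
Symmetric: yes — every pair in R has its reverse in R.
Transitive: no — 3 R 2 and 2 R 4, but not 3 R 4.
Euclidean: no — 2 R 3 and 2 R 4, but not 3 R 4.
Only symmetric holds.

symmetric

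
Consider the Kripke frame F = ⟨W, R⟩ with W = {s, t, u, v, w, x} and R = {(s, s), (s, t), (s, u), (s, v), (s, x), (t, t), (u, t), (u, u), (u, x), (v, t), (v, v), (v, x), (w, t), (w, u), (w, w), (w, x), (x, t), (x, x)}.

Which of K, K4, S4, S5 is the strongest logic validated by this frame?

Transitive (axiom 4): yes — every two-step R-path is closed by a direct edge.
Reflexive (axiom T): yes — every world is R-related to itself.
Euclidean (axiom 5): no — s R t and s R u, but not t R u.
So F validates K, K4, S4; S5 would additionally require R to be Euclidean. The strongest is S4.

S4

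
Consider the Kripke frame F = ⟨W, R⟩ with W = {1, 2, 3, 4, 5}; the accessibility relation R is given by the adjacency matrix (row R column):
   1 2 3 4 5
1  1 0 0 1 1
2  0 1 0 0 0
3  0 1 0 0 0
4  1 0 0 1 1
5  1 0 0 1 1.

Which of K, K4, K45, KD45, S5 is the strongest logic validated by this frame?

KD45

Transitive (axiom 4): yes — every two-step R-path is closed by a direct edge.
Euclidean (axiom 5): yes — any two successors of a common world are R-related.
Serial (axiom D): yes — every world has a successor (e.g. 1 R 1).
Reflexive (axiom T): no — 3 is not related to itself.
So F validates K, K4, K45, KD45; S5 would additionally require R to be reflexive. The strongest is KD45.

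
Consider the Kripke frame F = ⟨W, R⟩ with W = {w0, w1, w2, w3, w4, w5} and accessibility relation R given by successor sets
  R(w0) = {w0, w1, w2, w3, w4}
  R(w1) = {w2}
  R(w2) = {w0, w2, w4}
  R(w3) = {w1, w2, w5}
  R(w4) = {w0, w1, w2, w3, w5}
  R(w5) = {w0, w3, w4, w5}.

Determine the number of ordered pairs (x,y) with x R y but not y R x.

8

Enumerating: (w0,w1), (w0,w3), (w1,w2), (w3,w1), (w3,w2), (w4,w1), (w4,w3), (w5,w0).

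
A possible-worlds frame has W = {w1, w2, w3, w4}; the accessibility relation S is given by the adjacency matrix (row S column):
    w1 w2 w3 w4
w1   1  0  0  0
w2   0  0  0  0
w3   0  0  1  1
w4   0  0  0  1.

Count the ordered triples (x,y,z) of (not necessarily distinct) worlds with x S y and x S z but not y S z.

1

Enumerating: (w3,w4,w3).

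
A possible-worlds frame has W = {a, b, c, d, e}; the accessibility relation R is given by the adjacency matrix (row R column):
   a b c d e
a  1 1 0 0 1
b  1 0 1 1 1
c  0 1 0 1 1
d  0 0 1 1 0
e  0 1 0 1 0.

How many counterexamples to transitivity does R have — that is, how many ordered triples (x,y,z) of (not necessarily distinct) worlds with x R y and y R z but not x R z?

Enumerating: (a,b,c), (a,b,d), (a,e,d), (b,a,b), (b,c,b), (b,e,b), (c,b,a), (c,b,c), (c,d,c), (d,c,b), (d,c,e), (e,b,a), (e,b,c), (e,b,e), (e,d,c).

15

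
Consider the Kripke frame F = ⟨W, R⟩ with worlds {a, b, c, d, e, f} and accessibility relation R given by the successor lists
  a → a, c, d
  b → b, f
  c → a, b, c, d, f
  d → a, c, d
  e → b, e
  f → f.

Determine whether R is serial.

Yes

Serial: yes — every world has a successor (e.g. a R a).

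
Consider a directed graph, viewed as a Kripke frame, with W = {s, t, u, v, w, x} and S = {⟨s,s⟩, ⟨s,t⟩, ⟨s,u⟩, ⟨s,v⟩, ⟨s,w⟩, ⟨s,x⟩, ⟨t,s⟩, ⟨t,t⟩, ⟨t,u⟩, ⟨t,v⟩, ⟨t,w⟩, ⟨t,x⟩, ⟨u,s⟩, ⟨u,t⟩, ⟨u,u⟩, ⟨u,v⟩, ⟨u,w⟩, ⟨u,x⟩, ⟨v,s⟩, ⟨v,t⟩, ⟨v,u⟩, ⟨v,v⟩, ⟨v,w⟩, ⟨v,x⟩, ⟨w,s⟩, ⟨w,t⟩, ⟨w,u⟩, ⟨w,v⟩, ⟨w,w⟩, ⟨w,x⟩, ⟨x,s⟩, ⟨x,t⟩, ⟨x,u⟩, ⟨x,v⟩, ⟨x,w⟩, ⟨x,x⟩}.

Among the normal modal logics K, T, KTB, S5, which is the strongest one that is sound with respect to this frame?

Reflexive (axiom T): yes — every world is S-related to itself.
Symmetric (axiom B): yes — every pair in S has its reverse in S.
Euclidean (axiom 5): yes — any two successors of a common world are S-related.
So F validates K, T, KTB, S5. The strongest is S5.

S5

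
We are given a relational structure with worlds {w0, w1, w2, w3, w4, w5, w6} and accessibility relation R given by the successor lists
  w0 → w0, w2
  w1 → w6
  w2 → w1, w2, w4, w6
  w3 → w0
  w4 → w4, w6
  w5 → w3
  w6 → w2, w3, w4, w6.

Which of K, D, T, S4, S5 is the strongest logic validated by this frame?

Serial (axiom D): yes — every world has a successor (e.g. w0 R w0).
Reflexive (axiom T): no — w1 is not related to itself.
Transitive (axiom 4): no — w0 R w2 and w2 R w1, but not w0 R w1.
Euclidean (axiom 5): no — w2 R w1 and w2 R w4, but not w1 R w4.
So F validates K, D; T would additionally require R to be reflexive. The strongest is D.

D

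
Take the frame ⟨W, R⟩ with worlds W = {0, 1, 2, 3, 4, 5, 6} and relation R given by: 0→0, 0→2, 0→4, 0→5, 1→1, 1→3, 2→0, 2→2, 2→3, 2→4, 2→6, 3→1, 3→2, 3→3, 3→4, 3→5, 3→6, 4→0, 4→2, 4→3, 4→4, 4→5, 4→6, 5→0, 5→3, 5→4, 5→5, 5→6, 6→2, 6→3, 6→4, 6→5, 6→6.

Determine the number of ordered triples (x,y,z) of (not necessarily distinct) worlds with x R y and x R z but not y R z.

28

Enumerating: (0,2,5), (0,5,2), (2,0,3), (2,0,6), (2,3,0), (2,6,0), (3,1,2), (3,1,4), (3,1,5), (3,1,6), (3,2,1), (3,2,5), … and 16 more.
Total: 28.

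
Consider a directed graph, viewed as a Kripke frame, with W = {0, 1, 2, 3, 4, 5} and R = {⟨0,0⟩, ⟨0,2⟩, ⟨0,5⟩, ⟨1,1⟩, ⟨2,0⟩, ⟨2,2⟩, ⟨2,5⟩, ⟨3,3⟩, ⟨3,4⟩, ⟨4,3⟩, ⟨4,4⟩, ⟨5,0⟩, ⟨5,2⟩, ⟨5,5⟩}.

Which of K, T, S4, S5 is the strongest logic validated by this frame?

S5

Reflexive (axiom T): yes — every world is R-related to itself.
Transitive (axiom 4): yes — every two-step R-path is closed by a direct edge.
Euclidean (axiom 5): yes — any two successors of a common world are R-related.
So F validates K, T, S4, S5. The strongest is S5.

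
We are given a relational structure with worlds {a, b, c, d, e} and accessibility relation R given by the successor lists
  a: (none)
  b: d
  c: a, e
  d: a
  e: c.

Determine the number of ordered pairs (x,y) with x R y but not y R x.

3

Enumerating: (b,d), (c,a), (d,a).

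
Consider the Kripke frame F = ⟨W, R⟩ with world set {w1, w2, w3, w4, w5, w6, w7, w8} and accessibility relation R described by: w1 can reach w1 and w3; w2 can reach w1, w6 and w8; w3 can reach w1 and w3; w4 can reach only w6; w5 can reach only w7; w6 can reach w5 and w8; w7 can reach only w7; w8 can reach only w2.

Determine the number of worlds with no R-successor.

R is serial; there are no such worlds.

0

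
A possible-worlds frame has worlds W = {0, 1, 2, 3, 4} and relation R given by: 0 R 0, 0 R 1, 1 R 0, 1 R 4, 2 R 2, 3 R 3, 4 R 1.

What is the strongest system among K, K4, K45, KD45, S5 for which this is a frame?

K

Transitive (axiom 4): no — 0 R 1 and 1 R 4, but not 0 R 4.
Euclidean (axiom 5): no — 1 R 0 and 1 R 4, but not 0 R 4.
Serial (axiom D): yes — every world has a successor (e.g. 0 R 0).
Reflexive (axiom T): no — 1 is not related to itself.
So F validates K; K4 would additionally require R to be transitive. The strongest is K.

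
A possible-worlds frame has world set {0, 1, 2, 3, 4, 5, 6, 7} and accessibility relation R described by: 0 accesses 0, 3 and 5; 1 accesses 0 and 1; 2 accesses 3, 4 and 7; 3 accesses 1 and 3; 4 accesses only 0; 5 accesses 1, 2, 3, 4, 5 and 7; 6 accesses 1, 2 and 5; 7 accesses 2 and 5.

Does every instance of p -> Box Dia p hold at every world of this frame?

By correspondence theory, B is valid on a frame iff R is symmetric.
Symmetric: no — 0 R 3 but not 3 R 0.

No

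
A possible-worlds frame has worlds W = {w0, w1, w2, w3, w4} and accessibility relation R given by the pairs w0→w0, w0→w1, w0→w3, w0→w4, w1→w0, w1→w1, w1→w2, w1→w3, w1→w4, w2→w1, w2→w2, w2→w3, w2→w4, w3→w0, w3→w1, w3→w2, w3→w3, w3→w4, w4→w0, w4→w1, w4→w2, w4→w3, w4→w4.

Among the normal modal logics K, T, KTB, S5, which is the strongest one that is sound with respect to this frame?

KTB

Reflexive (axiom T): yes — every world is R-related to itself.
Symmetric (axiom B): yes — every pair in R has its reverse in R.
Euclidean (axiom 5): no — w1 R w0 and w1 R w2, but not w0 R w2.
So F validates K, T, KTB; S5 would additionally require R to be Euclidean. The strongest is KTB.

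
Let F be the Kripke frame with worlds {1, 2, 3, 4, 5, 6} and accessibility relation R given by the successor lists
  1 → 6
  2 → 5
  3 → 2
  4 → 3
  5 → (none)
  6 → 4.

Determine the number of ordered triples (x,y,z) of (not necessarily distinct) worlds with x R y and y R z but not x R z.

Enumerating: (1,6,4), (3,2,5), (4,3,2), (6,4,3).

4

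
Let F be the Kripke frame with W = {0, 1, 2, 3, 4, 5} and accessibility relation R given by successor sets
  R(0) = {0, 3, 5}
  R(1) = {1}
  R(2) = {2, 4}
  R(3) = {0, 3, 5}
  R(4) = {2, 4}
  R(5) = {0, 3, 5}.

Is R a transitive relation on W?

Transitive: yes — every two-step R-path is closed by a direct edge.

Yes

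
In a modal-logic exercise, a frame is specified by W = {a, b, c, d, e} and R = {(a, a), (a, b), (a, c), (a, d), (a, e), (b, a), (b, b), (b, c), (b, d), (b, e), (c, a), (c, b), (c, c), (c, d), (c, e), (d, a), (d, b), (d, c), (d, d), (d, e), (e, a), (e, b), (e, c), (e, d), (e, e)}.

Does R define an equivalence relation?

Reflexive: yes — every world is R-related to itself.
Symmetric: yes — every pair in R has its reverse in R.
Transitive: yes — every two-step R-path is closed by a direct edge.
So R is an equivalence relation.

Yes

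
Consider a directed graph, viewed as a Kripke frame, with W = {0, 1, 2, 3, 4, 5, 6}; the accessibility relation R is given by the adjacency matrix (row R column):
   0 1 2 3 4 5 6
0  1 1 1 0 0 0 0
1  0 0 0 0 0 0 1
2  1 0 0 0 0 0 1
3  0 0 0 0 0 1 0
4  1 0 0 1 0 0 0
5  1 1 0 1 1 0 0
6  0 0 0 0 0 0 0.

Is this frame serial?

Serial: no — 6 has no R-successor.

No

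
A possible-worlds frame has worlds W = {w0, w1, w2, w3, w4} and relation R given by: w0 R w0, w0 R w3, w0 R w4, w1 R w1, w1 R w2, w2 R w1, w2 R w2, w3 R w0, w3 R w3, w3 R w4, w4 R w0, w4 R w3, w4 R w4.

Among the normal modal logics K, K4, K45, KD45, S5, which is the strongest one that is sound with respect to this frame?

S5

Transitive (axiom 4): yes — every two-step R-path is closed by a direct edge.
Euclidean (axiom 5): yes — any two successors of a common world are R-related.
Serial (axiom D): yes — every world has a successor (e.g. w0 R w0).
Reflexive (axiom T): yes — every world is R-related to itself.
So F validates K, K4, K45, KD45, S5. The strongest is S5.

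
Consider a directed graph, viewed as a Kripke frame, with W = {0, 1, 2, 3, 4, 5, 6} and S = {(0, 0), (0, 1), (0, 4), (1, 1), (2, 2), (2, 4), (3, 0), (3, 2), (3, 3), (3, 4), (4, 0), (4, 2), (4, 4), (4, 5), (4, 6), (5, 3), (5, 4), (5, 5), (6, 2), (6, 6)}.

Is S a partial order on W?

No

Reflexive: yes — every world is S-related to itself.
Transitive: no — 0 S 4 and 4 S 2, but not 0 S 2.
Antisymmetric: no — 0 S 4 and 4 S 0 with 0 ≠ 4.
So S is not a partial order.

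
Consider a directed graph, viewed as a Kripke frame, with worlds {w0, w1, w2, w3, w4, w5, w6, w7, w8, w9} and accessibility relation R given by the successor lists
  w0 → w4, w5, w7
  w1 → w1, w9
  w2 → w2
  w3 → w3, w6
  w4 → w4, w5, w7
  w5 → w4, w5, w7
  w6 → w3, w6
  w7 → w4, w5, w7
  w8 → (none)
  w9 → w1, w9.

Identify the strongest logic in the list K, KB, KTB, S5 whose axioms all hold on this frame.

Symmetric (axiom B): no — w0 R w4 but not w4 R w0.
Reflexive (axiom T): no — w0 is not related to itself.
Euclidean (axiom 5): yes — any two successors of a common world are R-related.
So F validates K; KB would additionally require R to be symmetric. The strongest is K.

K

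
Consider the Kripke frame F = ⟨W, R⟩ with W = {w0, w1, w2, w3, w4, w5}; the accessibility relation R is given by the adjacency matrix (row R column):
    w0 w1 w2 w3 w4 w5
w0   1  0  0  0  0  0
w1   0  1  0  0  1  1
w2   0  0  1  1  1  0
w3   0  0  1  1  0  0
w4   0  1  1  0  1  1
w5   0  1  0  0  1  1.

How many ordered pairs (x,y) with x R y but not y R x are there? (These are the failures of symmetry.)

0

R is symmetric; there are no such tuples.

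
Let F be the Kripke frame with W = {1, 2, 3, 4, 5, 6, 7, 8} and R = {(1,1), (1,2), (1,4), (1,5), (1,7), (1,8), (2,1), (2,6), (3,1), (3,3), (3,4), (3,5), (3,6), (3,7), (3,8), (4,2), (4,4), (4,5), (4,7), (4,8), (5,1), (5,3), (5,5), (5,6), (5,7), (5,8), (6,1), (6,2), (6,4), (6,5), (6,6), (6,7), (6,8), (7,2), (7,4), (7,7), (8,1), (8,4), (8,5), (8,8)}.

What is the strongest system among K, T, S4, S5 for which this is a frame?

K

Reflexive (axiom T): no — 2 is not related to itself.
Transitive (axiom 4): no — 1 R 2 and 2 R 6, but not 1 R 6.
Euclidean (axiom 5): no — 1 R 2 and 1 R 4, but not 2 R 4.
So F validates K; T would additionally require R to be reflexive. The strongest is K.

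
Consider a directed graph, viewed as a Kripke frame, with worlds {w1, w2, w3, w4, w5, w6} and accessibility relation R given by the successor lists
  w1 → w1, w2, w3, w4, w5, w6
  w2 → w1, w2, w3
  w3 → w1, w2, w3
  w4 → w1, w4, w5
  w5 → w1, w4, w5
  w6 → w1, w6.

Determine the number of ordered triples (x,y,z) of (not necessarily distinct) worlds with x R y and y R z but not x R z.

16

Enumerating: (w2,w1,w4), (w2,w1,w5), (w2,w1,w6), (w3,w1,w4), (w3,w1,w5), (w3,w1,w6), (w4,w1,w2), (w4,w1,w3), (w4,w1,w6), (w5,w1,w2), (w5,w1,w3), (w5,w1,w6), (w6,w1,w2), (w6,w1,w3), (w6,w1,w4), (w6,w1,w5).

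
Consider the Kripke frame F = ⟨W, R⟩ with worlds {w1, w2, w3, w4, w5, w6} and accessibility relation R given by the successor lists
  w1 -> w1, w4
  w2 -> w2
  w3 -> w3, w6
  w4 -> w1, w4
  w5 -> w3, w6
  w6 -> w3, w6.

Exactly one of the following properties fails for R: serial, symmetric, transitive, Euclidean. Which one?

symmetric

Serial: yes — every world has a successor (e.g. w1 R w1).
Symmetric: no — w5 R w3 but not w3 R w5.
Transitive: yes — every two-step R-path is closed by a direct edge.
Euclidean: yes — any two successors of a common world are R-related.
Only symmetric fails.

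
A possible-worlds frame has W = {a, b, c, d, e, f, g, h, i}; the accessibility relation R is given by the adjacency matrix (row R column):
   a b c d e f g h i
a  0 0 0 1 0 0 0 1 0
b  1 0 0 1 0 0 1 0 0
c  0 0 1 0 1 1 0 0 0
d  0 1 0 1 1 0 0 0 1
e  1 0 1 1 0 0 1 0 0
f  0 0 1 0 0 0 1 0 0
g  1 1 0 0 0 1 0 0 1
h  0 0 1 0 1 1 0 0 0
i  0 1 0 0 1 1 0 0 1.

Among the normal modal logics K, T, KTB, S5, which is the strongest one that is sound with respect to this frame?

K

Reflexive (axiom T): no — a is not related to itself.
Symmetric (axiom B): no — a R d but not d R a.
Euclidean (axiom 5): no — a R d and a R h, but not d R h.
So F validates K; T would additionally require R to be reflexive. The strongest is K.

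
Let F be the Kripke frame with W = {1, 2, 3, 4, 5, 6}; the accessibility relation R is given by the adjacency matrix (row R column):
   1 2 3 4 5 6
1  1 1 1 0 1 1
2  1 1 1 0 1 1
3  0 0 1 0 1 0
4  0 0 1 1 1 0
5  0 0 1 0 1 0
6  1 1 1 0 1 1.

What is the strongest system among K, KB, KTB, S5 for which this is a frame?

Symmetric (axiom B): no — 1 R 3 but not 3 R 1.
Reflexive (axiom T): yes — every world is R-related to itself.
Euclidean (axiom 5): no — 1 R 3 and 1 R 2, but not 3 R 2.
So F validates K; KB would additionally require R to be symmetric. The strongest is K.

K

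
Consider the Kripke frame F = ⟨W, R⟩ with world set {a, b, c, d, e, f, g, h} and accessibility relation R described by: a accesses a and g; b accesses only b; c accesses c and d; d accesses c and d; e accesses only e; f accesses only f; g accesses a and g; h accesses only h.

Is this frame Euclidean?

Yes

Euclidean: yes — any two successors of a common world are R-related.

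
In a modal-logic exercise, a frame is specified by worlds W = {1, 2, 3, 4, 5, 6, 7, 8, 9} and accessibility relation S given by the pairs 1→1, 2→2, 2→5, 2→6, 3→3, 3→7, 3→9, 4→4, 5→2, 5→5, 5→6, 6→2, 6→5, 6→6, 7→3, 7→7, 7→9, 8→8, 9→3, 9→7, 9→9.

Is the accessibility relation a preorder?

Reflexive: yes — every world is S-related to itself.
Transitive: yes — every two-step S-path is closed by a direct edge.
So S is a preorder.

Yes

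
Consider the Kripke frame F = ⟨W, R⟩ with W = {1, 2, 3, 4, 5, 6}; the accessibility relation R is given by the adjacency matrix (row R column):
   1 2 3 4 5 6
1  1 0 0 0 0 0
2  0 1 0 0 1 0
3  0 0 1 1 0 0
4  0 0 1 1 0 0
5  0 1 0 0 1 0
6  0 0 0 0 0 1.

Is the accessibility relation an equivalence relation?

Reflexive: yes — every world is R-related to itself.
Symmetric: yes — every pair in R has its reverse in R.
Transitive: yes — every two-step R-path is closed by a direct edge.
So R is an equivalence relation.

Yes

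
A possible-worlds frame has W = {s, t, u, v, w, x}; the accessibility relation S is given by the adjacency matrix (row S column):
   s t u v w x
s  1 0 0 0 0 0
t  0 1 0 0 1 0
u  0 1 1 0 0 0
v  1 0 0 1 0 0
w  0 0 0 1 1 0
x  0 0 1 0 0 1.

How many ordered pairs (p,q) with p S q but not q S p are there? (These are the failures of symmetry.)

Enumerating: (t,w), (u,t), (v,s), (w,v), (x,u).

5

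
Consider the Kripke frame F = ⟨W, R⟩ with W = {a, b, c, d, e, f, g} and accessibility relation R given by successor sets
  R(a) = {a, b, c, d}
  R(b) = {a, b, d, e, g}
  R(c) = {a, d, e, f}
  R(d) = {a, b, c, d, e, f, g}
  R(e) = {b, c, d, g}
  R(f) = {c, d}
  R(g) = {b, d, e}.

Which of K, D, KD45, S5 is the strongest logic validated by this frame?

D

Serial (axiom D): yes — every world has a successor (e.g. a R a).
Euclidean (axiom 5): no — a R b and a R c, but not b R c.
Transitive (axiom 4): no — a R b and b R e, but not a R e.
Reflexive (axiom T): no — c is not related to itself.
So F validates K, D; KD45 would additionally require R to be Euclidean and transitive. The strongest is D.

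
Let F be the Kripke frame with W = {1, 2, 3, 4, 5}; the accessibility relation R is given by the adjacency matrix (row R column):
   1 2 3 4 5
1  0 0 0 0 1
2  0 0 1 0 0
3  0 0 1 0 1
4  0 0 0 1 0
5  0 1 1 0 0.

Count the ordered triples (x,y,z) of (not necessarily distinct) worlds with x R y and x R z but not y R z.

4

Enumerating: (1,5,5), (3,5,5), (5,2,2), (5,3,2).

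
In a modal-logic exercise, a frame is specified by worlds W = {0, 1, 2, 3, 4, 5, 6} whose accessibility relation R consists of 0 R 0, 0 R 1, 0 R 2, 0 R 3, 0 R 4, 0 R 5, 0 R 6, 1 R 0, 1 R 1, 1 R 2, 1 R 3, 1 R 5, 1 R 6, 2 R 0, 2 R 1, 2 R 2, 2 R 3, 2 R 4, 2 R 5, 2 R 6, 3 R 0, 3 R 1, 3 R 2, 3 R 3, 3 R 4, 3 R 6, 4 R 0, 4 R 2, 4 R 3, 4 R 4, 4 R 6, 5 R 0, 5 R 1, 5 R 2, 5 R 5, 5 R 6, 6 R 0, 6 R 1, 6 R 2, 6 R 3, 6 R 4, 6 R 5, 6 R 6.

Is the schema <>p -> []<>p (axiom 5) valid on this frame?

No

The schema 5 characterises exactly the Euclidean frames.
Euclidean: no — 0 R 1 and 0 R 4, but not 1 R 4.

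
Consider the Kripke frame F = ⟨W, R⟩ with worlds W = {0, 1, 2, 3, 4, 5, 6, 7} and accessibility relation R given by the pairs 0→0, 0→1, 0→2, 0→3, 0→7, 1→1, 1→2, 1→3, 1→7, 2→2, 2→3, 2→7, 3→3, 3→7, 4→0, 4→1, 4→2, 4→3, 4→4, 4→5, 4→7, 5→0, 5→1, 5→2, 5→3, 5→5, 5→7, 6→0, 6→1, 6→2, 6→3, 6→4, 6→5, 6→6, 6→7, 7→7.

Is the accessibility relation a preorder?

Yes

Reflexive: yes — every world is R-related to itself.
Transitive: yes — every two-step R-path is closed by a direct edge.
So R is a preorder.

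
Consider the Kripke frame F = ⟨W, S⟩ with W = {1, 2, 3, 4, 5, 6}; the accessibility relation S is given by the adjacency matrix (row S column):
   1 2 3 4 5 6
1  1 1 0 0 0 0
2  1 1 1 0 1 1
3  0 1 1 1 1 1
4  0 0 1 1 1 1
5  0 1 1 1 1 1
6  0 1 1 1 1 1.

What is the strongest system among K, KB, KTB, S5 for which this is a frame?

KTB

Symmetric (axiom B): yes — every pair in S has its reverse in S.
Reflexive (axiom T): yes — every world is S-related to itself.
Euclidean (axiom 5): no — 2 S 1 and 2 S 3, but not 1 S 3.
So F validates K, KB, KTB; S5 would additionally require S to be Euclidean. The strongest is KTB.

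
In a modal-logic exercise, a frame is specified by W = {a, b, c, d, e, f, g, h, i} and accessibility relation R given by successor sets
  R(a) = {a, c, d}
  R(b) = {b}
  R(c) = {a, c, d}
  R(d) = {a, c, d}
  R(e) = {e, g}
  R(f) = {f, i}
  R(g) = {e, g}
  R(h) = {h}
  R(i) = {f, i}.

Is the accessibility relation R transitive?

Transitive: yes — every two-step R-path is closed by a direct edge.

Yes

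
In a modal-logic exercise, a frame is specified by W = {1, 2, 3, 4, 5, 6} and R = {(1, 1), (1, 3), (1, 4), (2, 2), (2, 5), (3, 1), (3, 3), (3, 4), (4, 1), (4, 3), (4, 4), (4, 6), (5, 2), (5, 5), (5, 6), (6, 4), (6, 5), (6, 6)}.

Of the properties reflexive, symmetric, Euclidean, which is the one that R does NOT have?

Euclidean

Reflexive: yes — every world is R-related to itself.
Symmetric: yes — every pair in R has its reverse in R.
Euclidean: no — 4 R 1 and 4 R 6, but not 1 R 6.
Only Euclidean fails.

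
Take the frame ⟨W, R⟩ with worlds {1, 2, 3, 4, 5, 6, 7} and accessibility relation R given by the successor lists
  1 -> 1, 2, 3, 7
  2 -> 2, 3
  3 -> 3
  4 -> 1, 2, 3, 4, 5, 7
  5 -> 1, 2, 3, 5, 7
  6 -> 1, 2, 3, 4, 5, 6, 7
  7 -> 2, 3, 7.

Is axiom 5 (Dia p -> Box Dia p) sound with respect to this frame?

No

The schema 5 characterises exactly the Euclidean frames.
Euclidean: no — 1 R 2 and 1 R 7, but not 2 R 7.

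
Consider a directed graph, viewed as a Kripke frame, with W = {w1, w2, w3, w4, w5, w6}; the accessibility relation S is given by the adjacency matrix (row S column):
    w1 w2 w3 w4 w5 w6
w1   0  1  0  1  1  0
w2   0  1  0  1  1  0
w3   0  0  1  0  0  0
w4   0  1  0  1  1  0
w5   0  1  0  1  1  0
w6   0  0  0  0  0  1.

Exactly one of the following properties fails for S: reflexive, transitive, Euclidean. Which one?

Reflexive: no — w1 is not related to itself.
Transitive: yes — every two-step S-path is closed by a direct edge.
Euclidean: yes — any two successors of a common world are S-related.
Only reflexive fails.

reflexive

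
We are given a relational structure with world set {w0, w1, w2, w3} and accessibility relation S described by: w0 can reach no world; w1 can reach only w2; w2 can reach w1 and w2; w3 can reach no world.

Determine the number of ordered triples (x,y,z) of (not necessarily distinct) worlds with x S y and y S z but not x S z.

1

Enumerating: (w1,w2,w1).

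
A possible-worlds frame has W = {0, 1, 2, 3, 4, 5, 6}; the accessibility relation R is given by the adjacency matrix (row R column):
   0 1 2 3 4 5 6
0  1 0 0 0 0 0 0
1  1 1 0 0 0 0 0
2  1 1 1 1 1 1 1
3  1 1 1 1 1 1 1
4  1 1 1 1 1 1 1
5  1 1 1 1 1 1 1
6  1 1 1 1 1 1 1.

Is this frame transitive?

Transitive: yes — every two-step R-path is closed by a direct edge.

Yes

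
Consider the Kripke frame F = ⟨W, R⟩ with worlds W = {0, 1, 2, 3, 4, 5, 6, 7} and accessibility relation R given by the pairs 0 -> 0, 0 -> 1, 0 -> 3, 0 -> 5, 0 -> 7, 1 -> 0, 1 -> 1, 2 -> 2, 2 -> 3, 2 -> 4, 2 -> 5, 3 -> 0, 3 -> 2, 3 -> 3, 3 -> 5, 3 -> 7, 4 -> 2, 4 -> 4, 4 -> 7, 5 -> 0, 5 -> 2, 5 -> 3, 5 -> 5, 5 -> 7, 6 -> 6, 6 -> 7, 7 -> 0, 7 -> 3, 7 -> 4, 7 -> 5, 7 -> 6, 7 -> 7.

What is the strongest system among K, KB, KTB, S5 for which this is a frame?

Symmetric (axiom B): yes — every pair in R has its reverse in R.
Reflexive (axiom T): yes — every world is R-related to itself.
Euclidean (axiom 5): no — 0 R 1 and 0 R 3, but not 1 R 3.
So F validates K, KB, KTB; S5 would additionally require R to be Euclidean. The strongest is KTB.

KTB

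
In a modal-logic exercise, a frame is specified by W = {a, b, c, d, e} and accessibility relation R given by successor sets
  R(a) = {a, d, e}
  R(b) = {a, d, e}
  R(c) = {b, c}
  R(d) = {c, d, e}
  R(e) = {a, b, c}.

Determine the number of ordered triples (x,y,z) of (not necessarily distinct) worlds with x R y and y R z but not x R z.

Enumerating: (a,d,c), (a,e,b), (a,e,c), (b,d,c), (b,e,b), (b,e,c), (c,b,a), (c,b,d), (c,b,e), (d,c,b), (d,e,a), (d,e,b), (e,a,d), (e,a,e), (e,b,d), (e,b,e).

16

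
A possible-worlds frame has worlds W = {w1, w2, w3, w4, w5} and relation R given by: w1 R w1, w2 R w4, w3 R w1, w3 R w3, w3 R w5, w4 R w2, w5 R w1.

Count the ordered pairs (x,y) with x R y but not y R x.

Enumerating: (w3,w1), (w3,w5), (w5,w1).

3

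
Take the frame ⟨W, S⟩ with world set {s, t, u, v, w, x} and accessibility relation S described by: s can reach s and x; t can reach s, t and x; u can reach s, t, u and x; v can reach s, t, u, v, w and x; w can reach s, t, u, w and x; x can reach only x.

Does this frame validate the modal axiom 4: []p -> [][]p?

Axiom 4 corresponds to the accessibility relation being transitive.
Transitive: yes — every two-step S-path is closed by a direct edge.

Yes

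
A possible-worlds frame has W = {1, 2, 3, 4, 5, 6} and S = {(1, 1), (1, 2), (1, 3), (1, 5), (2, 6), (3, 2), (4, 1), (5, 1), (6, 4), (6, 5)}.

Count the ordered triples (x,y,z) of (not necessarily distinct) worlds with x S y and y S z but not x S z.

Enumerating: (1,2,6), (2,6,4), (2,6,5), (3,2,6), (4,1,2), (4,1,3), (4,1,5), (5,1,2), (5,1,3), (5,1,5), (6,4,1), (6,5,1).

12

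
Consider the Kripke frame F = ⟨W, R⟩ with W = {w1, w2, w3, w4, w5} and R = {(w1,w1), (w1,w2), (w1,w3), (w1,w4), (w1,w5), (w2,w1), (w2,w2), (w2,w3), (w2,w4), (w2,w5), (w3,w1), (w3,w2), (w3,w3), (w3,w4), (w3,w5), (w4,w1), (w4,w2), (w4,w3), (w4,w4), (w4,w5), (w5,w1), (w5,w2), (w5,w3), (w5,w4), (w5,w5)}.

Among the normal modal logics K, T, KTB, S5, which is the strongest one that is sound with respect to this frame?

Reflexive (axiom T): yes — every world is R-related to itself.
Symmetric (axiom B): yes — every pair in R has its reverse in R.
Euclidean (axiom 5): yes — any two successors of a common world are R-related.
So F validates K, T, KTB, S5. The strongest is S5.

S5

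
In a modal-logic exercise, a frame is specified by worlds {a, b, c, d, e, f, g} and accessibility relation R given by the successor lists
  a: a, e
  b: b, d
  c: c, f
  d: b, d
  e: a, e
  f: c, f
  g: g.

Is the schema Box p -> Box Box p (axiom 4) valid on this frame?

Yes

The schema 4 characterises exactly the transitive frames.
Transitive: yes — every two-step R-path is closed by a direct edge.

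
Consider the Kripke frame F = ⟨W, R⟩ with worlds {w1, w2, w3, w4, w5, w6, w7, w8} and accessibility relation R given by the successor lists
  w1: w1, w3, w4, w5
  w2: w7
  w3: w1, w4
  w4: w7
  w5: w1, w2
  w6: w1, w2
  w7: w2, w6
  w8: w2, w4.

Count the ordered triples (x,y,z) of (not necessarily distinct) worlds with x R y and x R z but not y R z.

26

Enumerating: (w1,w3,w3), (w1,w3,w5), (w1,w4,w1), (w1,w4,w3), (w1,w4,w4), (w1,w4,w5), (w1,w5,w3), (w1,w5,w4), (w1,w5,w5), (w2,w7,w7), (w3,w4,w1), (w3,w4,w4), … and 14 more.
Total: 26.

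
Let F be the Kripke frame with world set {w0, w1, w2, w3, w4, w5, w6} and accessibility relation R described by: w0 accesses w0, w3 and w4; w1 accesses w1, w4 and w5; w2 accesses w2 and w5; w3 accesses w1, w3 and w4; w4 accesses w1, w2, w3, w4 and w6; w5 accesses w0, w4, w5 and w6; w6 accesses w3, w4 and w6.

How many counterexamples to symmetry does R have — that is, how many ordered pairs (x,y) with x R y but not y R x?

10

Enumerating: (w0,w3), (w0,w4), (w1,w5), (w2,w5), (w3,w1), (w4,w2), (w5,w0), (w5,w4), (w5,w6), (w6,w3).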